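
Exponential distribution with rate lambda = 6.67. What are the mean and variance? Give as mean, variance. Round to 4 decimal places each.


mean = 1/lam, var = 1/lam^2
mean = 1 / 6.67 = 100/667 ≈ 0.149925
lam^2 = 6.67^2 = 44.4889
var = 1 / 44.4889 ≈ 0.022478

0.1499, 0.0225


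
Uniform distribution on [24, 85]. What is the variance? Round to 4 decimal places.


Var = (b-a)^2 / 12
(b-a)^2 = (85 - 24)^2 = 3721
Var = 3721/12 ≈ 310.083333

310.0833


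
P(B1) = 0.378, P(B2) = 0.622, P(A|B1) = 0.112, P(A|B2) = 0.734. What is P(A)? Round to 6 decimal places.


P(A) = P(A|B1)*P(B1) + P(A|B2)*P(B2)
P(A|B1)*P(B1) = 0.112 * 0.378 = 0.042336
P(A|B2)*P(B2) = 0.734 * 0.622 = 0.456548
P(A) = 0.042336 + 0.456548 = 0.498884

0.498884


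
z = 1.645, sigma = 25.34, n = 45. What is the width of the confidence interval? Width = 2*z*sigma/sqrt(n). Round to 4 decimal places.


width = 2*z*sigma/sqrt(n)
2*z*sigma = 2 * 1.645 * 25.34 = 83.3686
sqrt(45) ≈ 6.708204
width = 83.3686 / 6.708204 ≈ 12.427857

12.4279


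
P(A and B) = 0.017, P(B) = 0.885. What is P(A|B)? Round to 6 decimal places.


P(A|B) = P(A and B) / P(B) = 0.017 / 0.885 = 17/885 ≈ 0.01920904

0.019209


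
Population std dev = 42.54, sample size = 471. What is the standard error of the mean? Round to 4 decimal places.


SE = sigma / sqrt(n)
sqrt(471) ≈ 21.702534
SE = 42.54 / 21.702534 ≈ 1.960140

1.9601


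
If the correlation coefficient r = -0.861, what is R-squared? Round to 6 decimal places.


R^2 = r^2 = (-0.861)^2 = 0.741321

0.741321


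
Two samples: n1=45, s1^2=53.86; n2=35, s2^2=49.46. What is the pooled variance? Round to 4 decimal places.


sp^2 = ((n1-1)*s1^2 + (n2-1)*s2^2)/(n1+n2-2)
(n1-1)*s1^2 = 44 * 53.86 = 2369.84
(n2-1)*s2^2 = 34 * 49.46 = 1681.64
numerator = 2369.84 + 1681.64 = 4051.48
n1+n2-2 = 78
sp^2 = 4051.48 / 78 = 101287/1950 ≈ 51.942051

51.9421


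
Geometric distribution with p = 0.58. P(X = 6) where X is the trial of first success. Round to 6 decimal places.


P = (1-p)^(k-1) * p
(1-p)^(k-1) = 0.42^5 ≈ 0.01306912
P = 0.01306912 * 0.58 ≈ 0.007580091

0.007580


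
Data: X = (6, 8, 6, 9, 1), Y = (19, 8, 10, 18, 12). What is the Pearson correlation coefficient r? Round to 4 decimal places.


r = sum((xi-xbar)(yi-ybar)) / sqrt(sum((xi-xbar)^2) * sum((yi-ybar)^2))
n = 5, xbar = 30/5 = 6, ybar = 67/5 = 13.4
Sxy = sum((xi-xbar)(yi-ybar)) = 10
Sxx = sum((xi-xbar)^2) = 38
Syy = sum((yi-ybar)^2) = 95.2
sqrt(Sxx*Syy) ≈ 60.146488
r = Sxy / sqrt(Sxx*Syy) = 10 / 60.146488 ≈ 0.166261

0.1663


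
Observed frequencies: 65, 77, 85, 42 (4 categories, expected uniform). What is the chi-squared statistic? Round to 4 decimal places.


chi2 = sum((O-E)^2/E), E = total/4
total = 269, E = 269/4 = 67.25
(65 - 67.25)^2 / 67.25 = 5.0625 / 67.25 = 81/1076 ≈ 0.075279
(77 - 67.25)^2 / 67.25 = 95.0625 / 67.25 = 1521/1076 ≈ 1.413569
(85 - 67.25)^2 / 67.25 = 315.0625 / 67.25 = 5041/1076 ≈ 4.684944
(42 - 67.25)^2 / 67.25 = 637.5625 / 67.25 = 10201/1076 ≈ 9.480483
chi2 = 4211/269 ≈ 15.654275

15.6543


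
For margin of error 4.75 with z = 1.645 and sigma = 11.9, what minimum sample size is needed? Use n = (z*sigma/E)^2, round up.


z*sigma/E = 1.645 * 11.9 / 4.75 = 39151/9500 ≈ 4.121158
(z*sigma/E)^2 ≈ 16.983942
round up: n = 17

17


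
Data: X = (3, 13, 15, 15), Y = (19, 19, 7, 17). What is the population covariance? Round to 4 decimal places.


Cov = (1/n)*sum((xi-xbar)(yi-ybar))
n = 4, xbar = 46/4 = 11.5, ybar = 62/4 = 15.5
sum((xi-xbar)(yi-ybar)) = -49
Cov = -49 / 4 = -12.25

-12.2500


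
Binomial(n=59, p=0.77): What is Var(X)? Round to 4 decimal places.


Var = n*p*(1-p) = 59 * 0.77 * 0.23 = 10.4489

10.4489


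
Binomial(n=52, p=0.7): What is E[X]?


E[X] = n*p = 52 * 0.7 = 36.4

36.4


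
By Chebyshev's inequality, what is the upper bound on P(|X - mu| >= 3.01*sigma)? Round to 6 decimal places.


P <= 1/k^2
k^2 = 3.01^2 = 9.0601
1/k^2 = 1 / 9.0601 ≈ 0.11037406

0.110374


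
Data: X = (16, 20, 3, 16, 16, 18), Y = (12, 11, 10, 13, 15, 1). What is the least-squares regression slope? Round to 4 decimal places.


b = sum((xi-xbar)(yi-ybar)) / sum((xi-xbar)^2)
n = 6, xbar = 89/6 ≈ 14.833333, ybar = 62/6 = 31/3 ≈ 10.333333
Sxy = sum((xi-xbar)(yi-ybar)) = -35/3 ≈ -11.666667
Sxx = sum((xi-xbar)^2) = 1085/6 ≈ 180.833333
b = Sxy / Sxx = -2/31 ≈ -0.064516

-0.0645


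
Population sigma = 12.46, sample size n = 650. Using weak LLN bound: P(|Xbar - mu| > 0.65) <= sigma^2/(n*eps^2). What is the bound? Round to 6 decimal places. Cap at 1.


bound = min(1, sigma^2/(n*eps^2))
sigma^2 = 12.46^2 = 155.2516
n*eps^2 = 650 * 0.65^2 = 650 * 0.4225 = 274.625
sigma^2/(n*eps^2) = 155.2516 / 274.625 ≈ 0.56532217

0.565322


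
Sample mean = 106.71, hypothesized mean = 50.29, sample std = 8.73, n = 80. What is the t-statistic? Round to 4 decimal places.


t = (xbar - mu0) / (s/sqrt(n))
xbar - mu0 = 106.71 - 50.29 = 56.42
sqrt(80) ≈ 8.94427191
s/sqrt(n) = 8.73 / 8.94427191 ≈ 0.97604367
t = 56.42 / 0.97604367 ≈ 57.804791

57.8048


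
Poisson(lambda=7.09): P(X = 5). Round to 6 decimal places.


P = e^(-lam) * lam^k / k!
e^(-7.09) ≈ 0.0008333974
lam^k = 7.09^5 ≈ 17915.592512
k! = 5! = 120
P = 0.0008333974 * 17915.592512 / 120 ≈ 0.124423

0.124423


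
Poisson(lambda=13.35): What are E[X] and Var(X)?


E[X] = Var(X) = lambda = 13.35

13.35, 13.35


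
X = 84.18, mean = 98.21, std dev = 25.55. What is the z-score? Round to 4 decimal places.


z = (X - mu) / sigma
X - mu = 84.18 - 98.21 = -14.03
z = -14.03 / 25.55 = -1403/2555 ≈ -0.549119

-0.5491


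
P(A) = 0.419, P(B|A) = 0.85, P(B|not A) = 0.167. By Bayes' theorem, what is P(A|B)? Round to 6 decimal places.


P(A|B) = P(B|A)*P(A) / P(B), P(B) = P(B|A)*P(A) + P(B|not A)*P(not A)
P(B|A)*P(A) = 0.85 * 0.419 = 0.35615
P(B|not A)*P(not A) = 0.167 * 0.581 = 0.097027
P(B) = 0.35615 + 0.097027 = 0.453177
P(A|B) = 0.35615 / 0.453177 ≈ 0.78589602

0.785896


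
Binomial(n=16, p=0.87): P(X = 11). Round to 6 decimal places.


P = C(n,k) * p^k * (1-p)^(n-k)
C(16,11) = 4368
p^k = 0.87^11 ≈ 0.2161284
(1-p)^(n-k) = 0.13^5 = 0.0000371293
P = 4368 * 0.2161284 * 0.0000371293 ≈ 0.035052

0.035052


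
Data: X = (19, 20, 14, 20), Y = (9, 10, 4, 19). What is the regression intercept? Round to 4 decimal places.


a = ybar - b*xbar, where b = sum((xi-xbar)(yi-ybar)) / sum((xi-xbar)^2)
n = 4, xbar = 73/4 = 18.25, ybar = 42/4 = 10.5
Sxy = sum((xi-xbar)(yi-ybar)) = 40.5
Sxx = sum((xi-xbar)^2) = 24.75
b = Sxy / Sxx = 18/11 ≈ 1.636364
a = 10.5 - 1.636364 * 18.25 = -213/11 ≈ -19.363636

-19.3636


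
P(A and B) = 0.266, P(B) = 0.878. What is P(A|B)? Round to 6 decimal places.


P(A|B) = P(A and B) / P(B) = 0.266 / 0.878 = 133/439 ≈ 0.30296128

0.302961


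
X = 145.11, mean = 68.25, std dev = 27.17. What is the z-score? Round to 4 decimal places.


z = (X - mu) / sigma
X - mu = 145.11 - 68.25 = 76.86
z = 76.86 / 27.17 = 7686/2717 ≈ 2.828855

2.8289


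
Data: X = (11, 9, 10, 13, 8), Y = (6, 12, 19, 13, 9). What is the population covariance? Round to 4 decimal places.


Cov = (1/n)*sum((xi-xbar)(yi-ybar))
n = 5, xbar = 51/5 = 10.2, ybar = 59/5 = 11.8
sum((xi-xbar)(yi-ybar)) = 3.2
Cov = 3.2 / 5 = 0.64

0.6400


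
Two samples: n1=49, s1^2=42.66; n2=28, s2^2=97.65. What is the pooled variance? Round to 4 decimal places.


sp^2 = ((n1-1)*s1^2 + (n2-1)*s2^2)/(n1+n2-2)
(n1-1)*s1^2 = 48 * 42.66 = 2047.68
(n2-1)*s2^2 = 27 * 97.65 = 2636.55
numerator = 2047.68 + 2636.55 = 4684.23
n1+n2-2 = 75
sp^2 = 4684.23 / 75 = 62.4564

62.4564


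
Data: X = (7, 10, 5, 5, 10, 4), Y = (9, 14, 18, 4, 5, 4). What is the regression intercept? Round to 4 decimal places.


a = ybar - b*xbar, where b = sum((xi-xbar)(yi-ybar)) / sum((xi-xbar)^2)
n = 6, xbar = 41/6 ≈ 6.833333, ybar = 54/6 = 9
Sxy = sum((xi-xbar)(yi-ybar)) = 10
Sxx = sum((xi-xbar)^2) = 209/6 ≈ 34.833333
b = Sxy / Sxx = 60/209 ≈ 0.287081
a = 9 - 0.287081 * 6.833333 = 1471/209 ≈ 7.038278

7.0383


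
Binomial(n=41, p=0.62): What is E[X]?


E[X] = n*p = 41 * 0.62 = 25.42

25.42


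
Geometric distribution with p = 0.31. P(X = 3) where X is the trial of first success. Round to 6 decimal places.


P = (1-p)^(k-1) * p
(1-p)^(k-1) = 0.69^2 = 0.4761
P = 0.4761 * 0.31 = 0.147591

0.147591


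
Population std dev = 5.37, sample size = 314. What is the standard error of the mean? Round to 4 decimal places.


SE = sigma / sqrt(n)
sqrt(314) ≈ 17.720045
SE = 5.37 / 17.720045 ≈ 0.303047

0.3030


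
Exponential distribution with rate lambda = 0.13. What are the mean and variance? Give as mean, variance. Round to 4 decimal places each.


mean = 1/lam, var = 1/lam^2
mean = 1 / 0.13 = 100/13 ≈ 7.692308
lam^2 = 0.13^2 = 0.0169
var = 1 / 0.0169 = 10000/169 ≈ 59.171598

7.6923, 59.1716


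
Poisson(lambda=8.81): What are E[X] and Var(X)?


E[X] = Var(X) = lambda = 8.81

8.81, 8.81


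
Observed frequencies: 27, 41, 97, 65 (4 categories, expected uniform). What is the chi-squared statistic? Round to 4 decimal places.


chi2 = sum((O-E)^2/E), E = total/4
total = 230, E = 230/4 = 57.5
(27 - 57.5)^2 / 57.5 = 930.25 / 57.5 = 3721/230 ≈ 16.178261
(41 - 57.5)^2 / 57.5 = 272.25 / 57.5 = 1089/230 ≈ 4.734783
(97 - 57.5)^2 / 57.5 = 1560.25 / 57.5 = 6241/230 ≈ 27.134783
(65 - 57.5)^2 / 57.5 = 56.25 / 57.5 = 45/46 ≈ 0.978261
chi2 = 5638/115 ≈ 49.026087

49.0261


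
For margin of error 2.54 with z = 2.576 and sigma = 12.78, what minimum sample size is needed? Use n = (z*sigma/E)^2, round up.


z*sigma/E = 2.576 * 12.78 / 2.54 ≈ 12.961134
(z*sigma/E)^2 ≈ 167.990991
round up: n = 168

168


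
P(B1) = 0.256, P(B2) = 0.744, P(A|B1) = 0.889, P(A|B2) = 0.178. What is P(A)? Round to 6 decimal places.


P(A) = P(A|B1)*P(B1) + P(A|B2)*P(B2)
P(A|B1)*P(B1) = 0.889 * 0.256 = 0.227584
P(A|B2)*P(B2) = 0.178 * 0.744 = 0.132432
P(A) = 0.227584 + 0.132432 = 0.360016

0.360016


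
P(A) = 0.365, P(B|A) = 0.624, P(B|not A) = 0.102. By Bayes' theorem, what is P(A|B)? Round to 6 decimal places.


P(A|B) = P(B|A)*P(A) / P(B), P(B) = P(B|A)*P(A) + P(B|not A)*P(not A)
P(B|A)*P(A) = 0.624 * 0.365 = 0.22776
P(B|not A)*P(not A) = 0.102 * 0.635 = 0.06477
P(B) = 0.22776 + 0.06477 = 0.29253
P(A|B) = 0.22776 / 0.29253 = 7592/9751 ≈ 0.77858681

0.778587


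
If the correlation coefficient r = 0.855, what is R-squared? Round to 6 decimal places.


R^2 = r^2 = (0.855)^2 = 0.731025

0.731025


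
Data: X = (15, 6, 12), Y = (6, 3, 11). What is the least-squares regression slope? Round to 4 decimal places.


b = sum((xi-xbar)(yi-ybar)) / sum((xi-xbar)^2)
n = 3, xbar = 33/3 = 11, ybar = 20/3 ≈ 6.666667
Sxy = sum((xi-xbar)(yi-ybar)) = 20
Sxx = sum((xi-xbar)^2) = 42
b = Sxy / Sxx = 10/21 ≈ 0.476190

0.4762


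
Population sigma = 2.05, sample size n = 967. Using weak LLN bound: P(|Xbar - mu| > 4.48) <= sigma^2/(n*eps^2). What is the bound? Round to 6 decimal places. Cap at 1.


bound = min(1, sigma^2/(n*eps^2))
sigma^2 = 2.05^2 = 4.2025
n*eps^2 = 967 * 4.48^2 = 967 * 20.0704 = 19408.0768
sigma^2/(n*eps^2) = 4.2025 / 19408.0768 ≈ 0.00021653

0.000217


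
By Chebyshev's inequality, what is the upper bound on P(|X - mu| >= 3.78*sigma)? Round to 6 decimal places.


P <= 1/k^2
k^2 = 3.78^2 = 14.2884
1/k^2 = 1 / 14.2884 ≈ 0.06998684

0.069987


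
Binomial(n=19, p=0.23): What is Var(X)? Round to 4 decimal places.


Var = n*p*(1-p) = 19 * 0.23 * 0.77 = 3.3649

3.3649


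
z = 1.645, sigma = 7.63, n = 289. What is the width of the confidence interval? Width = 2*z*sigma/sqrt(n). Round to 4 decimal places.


width = 2*z*sigma/sqrt(n)
2*z*sigma = 2 * 1.645 * 7.63 = 25.1027
sqrt(289) = 17
width = 25.1027 / 17 ≈ 1.476629

1.4766


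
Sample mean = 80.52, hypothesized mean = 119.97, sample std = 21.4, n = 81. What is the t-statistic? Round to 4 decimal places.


t = (xbar - mu0) / (s/sqrt(n))
xbar - mu0 = 80.52 - 119.97 = -39.45
sqrt(81) = 9
s/sqrt(n) = 21.4 / 9 = 107/45 ≈ 2.37777778
t = -39.45 / 2.37777778 = -7101/428 ≈ -16.591121

-16.5911


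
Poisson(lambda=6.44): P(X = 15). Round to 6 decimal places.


P = e^(-lam) * lam^k / k!
e^(-6.44) ≈ 0.001596407
lam^k = 6.44^15 ≈ 1359214535960.303374
k! = 15! = 1307674368000
P = 0.001596407 * 1359214535960.303374 / 1307674368000 ≈ 0.001659

0.001659


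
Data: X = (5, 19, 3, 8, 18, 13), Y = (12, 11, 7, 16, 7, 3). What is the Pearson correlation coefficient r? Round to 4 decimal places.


r = sum((xi-xbar)(yi-ybar)) / sqrt(sum((xi-xbar)^2) * sum((yi-ybar)^2))
n = 6, xbar = 66/6 = 11, ybar = 56/6 = 28/3 ≈ 9.333333
Sxy = sum((xi-xbar)(yi-ybar)) = -33
Sxx = sum((xi-xbar)^2) = 226
Syy = sum((yi-ybar)^2) = 316/3 ≈ 105.333333
sqrt(Sxx*Syy) ≈ 154.289771
r = Sxy / sqrt(Sxx*Syy) = -33 / 154.289771 ≈ -0.213883

-0.2139


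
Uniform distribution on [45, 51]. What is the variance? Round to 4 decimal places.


Var = (b-a)^2 / 12
(b-a)^2 = (51 - 45)^2 = 36
Var = 36/12 = 3

3.0000


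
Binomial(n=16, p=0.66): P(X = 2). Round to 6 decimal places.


P = C(n,k) * p^k * (1-p)^(n-k)
C(16,2) = 120
p^k = 0.66^2 = 0.4356
(1-p)^(n-k) = 0.34^14 ≈ 0.0000002758702
P = 120 * 0.4356 * 0.0000002758702 ≈ 0.000014

0.000014


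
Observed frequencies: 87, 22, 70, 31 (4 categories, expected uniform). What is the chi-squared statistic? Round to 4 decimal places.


chi2 = sum((O-E)^2/E), E = total/4
total = 210, E = 210/4 = 52.5
(87 - 52.5)^2 / 52.5 = 1190.25 / 52.5 = 1587/70 ≈ 22.671429
(22 - 52.5)^2 / 52.5 = 930.25 / 52.5 = 3721/210 ≈ 17.719048
(70 - 52.5)^2 / 52.5 = 306.25 / 52.5 = 35/6 ≈ 5.833333
(31 - 52.5)^2 / 52.5 = 462.25 / 52.5 = 1849/210 ≈ 8.804762
chi2 = 1926/35 ≈ 55.028571

55.0286


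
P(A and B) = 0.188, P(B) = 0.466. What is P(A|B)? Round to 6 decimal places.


P(A|B) = P(A and B) / P(B) = 0.188 / 0.466 = 94/233 ≈ 0.40343348

0.403433


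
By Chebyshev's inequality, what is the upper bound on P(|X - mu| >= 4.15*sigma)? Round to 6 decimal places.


P <= 1/k^2
k^2 = 4.15^2 = 17.2225
1/k^2 = 1 / 17.2225 = 400/6889 ≈ 0.05806358

0.058064


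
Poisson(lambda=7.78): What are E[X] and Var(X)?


E[X] = Var(X) = lambda = 7.78

7.78, 7.78


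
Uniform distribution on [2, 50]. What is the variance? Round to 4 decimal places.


Var = (b-a)^2 / 12
(b-a)^2 = (50 - 2)^2 = 2304
Var = 2304/12 = 192

192.0000


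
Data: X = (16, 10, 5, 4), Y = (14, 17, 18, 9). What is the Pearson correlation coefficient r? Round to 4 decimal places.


r = sum((xi-xbar)(yi-ybar)) / sqrt(sum((xi-xbar)^2) * sum((yi-ybar)^2))
n = 4, xbar = 35/4 = 8.75, ybar = 58/4 = 14.5
Sxy = sum((xi-xbar)(yi-ybar)) = 12.5
Sxx = sum((xi-xbar)^2) = 90.75
Syy = sum((yi-ybar)^2) = 49
sqrt(Sxx*Syy) ≈ 66.683956
r = Sxy / sqrt(Sxx*Syy) = 12.5 / 66.683956 ≈ 0.187451

0.1875


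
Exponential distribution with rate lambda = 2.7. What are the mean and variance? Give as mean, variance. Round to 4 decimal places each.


mean = 1/lam, var = 1/lam^2
mean = 1 / 2.7 = 10/27 ≈ 0.370370
lam^2 = 2.7^2 = 7.29
var = 1 / 7.29 = 100/729 ≈ 0.137174

0.3704, 0.1372


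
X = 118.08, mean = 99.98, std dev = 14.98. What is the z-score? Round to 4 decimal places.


z = (X - mu) / sigma
X - mu = 118.08 - 99.98 = 18.1
z = 18.1 / 14.98 = 905/749 ≈ 1.208278

1.2083


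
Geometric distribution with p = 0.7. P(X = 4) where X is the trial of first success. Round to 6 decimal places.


P = (1-p)^(k-1) * p
(1-p)^(k-1) = 0.3^3 = 0.027
P = 0.027 * 0.7 = 0.0189

0.018900


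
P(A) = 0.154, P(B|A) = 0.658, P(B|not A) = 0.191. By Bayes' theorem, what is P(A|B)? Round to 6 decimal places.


P(A|B) = P(B|A)*P(A) / P(B), P(B) = P(B|A)*P(A) + P(B|not A)*P(not A)
P(B|A)*P(A) = 0.658 * 0.154 = 0.101332
P(B|not A)*P(not A) = 0.191 * 0.846 = 0.161586
P(B) = 0.101332 + 0.161586 = 0.262918
P(A|B) = 0.101332 / 0.262918 = 1078/2797 ≈ 0.38541294

0.385413


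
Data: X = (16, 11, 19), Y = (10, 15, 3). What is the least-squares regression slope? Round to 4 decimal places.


b = sum((xi-xbar)(yi-ybar)) / sum((xi-xbar)^2)
n = 3, xbar = 46/3 ≈ 15.333333, ybar = 28/3 ≈ 9.333333
Sxy = sum((xi-xbar)(yi-ybar)) = -142/3 ≈ -47.333333
Sxx = sum((xi-xbar)^2) = 98/3 ≈ 32.666667
b = Sxy / Sxx = -71/49 ≈ -1.448980

-1.4490


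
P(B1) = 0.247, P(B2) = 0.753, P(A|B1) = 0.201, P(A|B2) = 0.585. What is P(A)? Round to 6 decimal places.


P(A) = P(A|B1)*P(B1) + P(A|B2)*P(B2)
P(A|B1)*P(B1) = 0.201 * 0.247 = 0.049647
P(A|B2)*P(B2) = 0.585 * 0.753 = 0.440505
P(A) = 0.049647 + 0.440505 = 0.490152

0.490152


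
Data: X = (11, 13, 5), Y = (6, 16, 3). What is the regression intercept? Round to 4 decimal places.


a = ybar - b*xbar, where b = sum((xi-xbar)(yi-ybar)) / sum((xi-xbar)^2)
n = 3, xbar = 29/3 ≈ 9.666667, ybar = 25/3 ≈ 8.333333
Sxy = sum((xi-xbar)(yi-ybar)) = 142/3 ≈ 47.333333
Sxx = sum((xi-xbar)^2) = 104/3 ≈ 34.666667
b = Sxy / Sxx = 71/52 ≈ 1.365385
a = 8.333333 - 1.365385 * 9.666667 = -253/52 ≈ -4.865385

-4.8654


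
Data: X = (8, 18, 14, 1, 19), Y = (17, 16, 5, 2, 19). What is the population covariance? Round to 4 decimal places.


Cov = (1/n)*sum((xi-xbar)(yi-ybar))
n = 5, xbar = 60/5 = 12, ybar = 59/5 = 11.8
sum((xi-xbar)(yi-ybar)) = 149
Cov = 149 / 5 = 29.8

29.8000


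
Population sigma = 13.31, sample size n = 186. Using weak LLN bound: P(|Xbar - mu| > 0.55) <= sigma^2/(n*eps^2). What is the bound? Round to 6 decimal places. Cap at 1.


bound = min(1, sigma^2/(n*eps^2))
sigma^2 = 13.31^2 = 177.1561
n*eps^2 = 186 * 0.55^2 = 186 * 0.3025 = 56.265
sigma^2/(n*eps^2) = 177.1561 / 56.265 = 14641/4650 ≈ 3.14860215
this exceeds 1, so the bound is capped at 1

1.000000


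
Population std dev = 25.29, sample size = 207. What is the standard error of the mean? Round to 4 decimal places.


SE = sigma / sqrt(n)
sqrt(207) ≈ 14.387495
SE = 25.29 / 14.387495 ≈ 1.757777

1.7578


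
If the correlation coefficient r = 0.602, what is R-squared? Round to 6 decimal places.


R^2 = r^2 = (0.602)^2 = 0.362404

0.362404


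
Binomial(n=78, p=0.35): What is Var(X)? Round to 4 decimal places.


Var = n*p*(1-p) = 78 * 0.35 * 0.65 = 17.745

17.7450


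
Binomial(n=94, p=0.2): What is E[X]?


E[X] = n*p = 94 * 0.2 = 18.8

18.8


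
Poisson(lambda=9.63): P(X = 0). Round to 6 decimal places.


P = e^(-lam) * lam^k / k!
e^(-9.63) ≈ 0.00006572705
lam^k = 9.63^0 = 1
k! = 0! = 1
P = 0.00006572705 * 1 / 1 ≈ 0.000066

0.000066


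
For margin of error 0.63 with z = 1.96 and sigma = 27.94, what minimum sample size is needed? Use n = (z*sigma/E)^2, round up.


z*sigma/E = 1.96 * 27.94 / 0.63 = 19558/225 ≈ 86.924444
(z*sigma/E)^2 ≈ 7555.859042
round up: n = 7556

7556


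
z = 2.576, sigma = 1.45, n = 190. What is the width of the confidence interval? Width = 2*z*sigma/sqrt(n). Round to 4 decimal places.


width = 2*z*sigma/sqrt(n)
2*z*sigma = 2 * 2.576 * 1.45 = 7.4704
sqrt(190) ≈ 13.784049
width = 7.4704 / 13.784049 ≈ 0.541960

0.5420


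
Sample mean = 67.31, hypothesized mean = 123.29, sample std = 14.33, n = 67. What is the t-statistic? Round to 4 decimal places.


t = (xbar - mu0) / (s/sqrt(n))
xbar - mu0 = 67.31 - 123.29 = -55.98
sqrt(67) ≈ 8.18535277
s/sqrt(n) = 14.33 / 8.18535277 ≈ 1.75068814
t = -55.98 / 1.75068814 ≈ -31.975998

-31.9760


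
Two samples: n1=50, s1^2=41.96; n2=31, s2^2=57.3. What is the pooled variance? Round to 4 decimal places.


sp^2 = ((n1-1)*s1^2 + (n2-1)*s2^2)/(n1+n2-2)
(n1-1)*s1^2 = 49 * 41.96 = 2056.04
(n2-1)*s2^2 = 30 * 57.3 = 1719
numerator = 2056.04 + 1719 = 3775.04
n1+n2-2 = 79
sp^2 = 3775.04 / 79 = 94376/1975 ≈ 47.785316

47.7853


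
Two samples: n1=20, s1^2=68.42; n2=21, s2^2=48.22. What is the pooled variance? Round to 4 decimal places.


sp^2 = ((n1-1)*s1^2 + (n2-1)*s2^2)/(n1+n2-2)
(n1-1)*s1^2 = 19 * 68.42 = 1299.98
(n2-1)*s2^2 = 20 * 48.22 = 964.4
numerator = 1299.98 + 964.4 = 2264.38
n1+n2-2 = 39
sp^2 = 2264.38 / 39 = 113219/1950 ≈ 58.061026

58.0610


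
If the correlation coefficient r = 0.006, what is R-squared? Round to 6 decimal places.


R^2 = r^2 = (0.006)^2 = 0.000036

0.000036


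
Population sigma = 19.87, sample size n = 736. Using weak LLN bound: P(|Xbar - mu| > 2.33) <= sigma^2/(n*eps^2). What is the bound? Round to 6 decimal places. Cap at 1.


bound = min(1, sigma^2/(n*eps^2))
sigma^2 = 19.87^2 = 394.8169
n*eps^2 = 736 * 2.33^2 = 736 * 5.4289 = 3995.6704
sigma^2/(n*eps^2) = 394.8169 / 3995.6704 ≈ 0.09881118

0.098811


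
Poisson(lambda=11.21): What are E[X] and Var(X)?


E[X] = Var(X) = lambda = 11.21

11.21, 11.21


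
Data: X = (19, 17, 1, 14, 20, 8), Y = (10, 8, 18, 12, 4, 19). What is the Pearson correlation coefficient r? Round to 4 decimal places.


r = sum((xi-xbar)(yi-ybar)) / sqrt(sum((xi-xbar)^2) * sum((yi-ybar)^2))
n = 6, xbar = 79/6 ≈ 13.166667, ybar = 71/6 ≈ 11.833333
Sxy = sum((xi-xbar)(yi-ybar)) = -1145/6 ≈ -190.833333
Sxx = sum((xi-xbar)^2) = 1625/6 ≈ 270.833333
Syy = sum((yi-ybar)^2) = 1013/6 ≈ 168.833333
sqrt(Sxx*Syy) ≈ 213.835672
r = Sxy / sqrt(Sxx*Syy) = -190.833333 / 213.835672 ≈ -0.892430

-0.8924


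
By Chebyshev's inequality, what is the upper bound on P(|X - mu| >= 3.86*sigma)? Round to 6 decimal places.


P <= 1/k^2
k^2 = 3.86^2 = 14.8996
1/k^2 = 1 / 14.8996 ≈ 0.06711590

0.067116


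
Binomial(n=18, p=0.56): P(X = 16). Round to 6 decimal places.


P = C(n,k) * p^k * (1-p)^(n-k)
C(18,16) = 153
p^k = 0.56^16 ≈ 0.00009354238
(1-p)^(n-k) = 0.44^2 = 0.1936
P = 153 * 0.00009354238 * 0.1936 ≈ 0.002771

0.002771


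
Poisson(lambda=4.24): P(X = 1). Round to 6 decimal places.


P = e^(-lam) * lam^k / k!
e^(-4.24) ≈ 0.01440759
lam^k = 4.24^1 = 4.24
k! = 1! = 1
P = 0.01440759 * 4.24 / 1 ≈ 0.061088

0.061088


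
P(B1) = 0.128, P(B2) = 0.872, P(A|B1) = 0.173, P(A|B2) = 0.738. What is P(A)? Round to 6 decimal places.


P(A) = P(A|B1)*P(B1) + P(A|B2)*P(B2)
P(A|B1)*P(B1) = 0.173 * 0.128 = 0.022144
P(A|B2)*P(B2) = 0.738 * 0.872 = 0.643536
P(A) = 0.022144 + 0.643536 = 0.66568

0.665680


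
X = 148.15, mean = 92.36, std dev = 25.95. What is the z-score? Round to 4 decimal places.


z = (X - mu) / sigma
X - mu = 148.15 - 92.36 = 55.79
z = 55.79 / 25.95 = 5579/2595 ≈ 2.149904

2.1499


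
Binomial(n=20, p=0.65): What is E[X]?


E[X] = n*p = 20 * 0.65 = 13

13


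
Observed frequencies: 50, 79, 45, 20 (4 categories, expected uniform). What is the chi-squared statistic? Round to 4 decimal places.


chi2 = sum((O-E)^2/E), E = total/4
total = 194, E = 194/4 = 48.5
(50 - 48.5)^2 / 48.5 = 2.25 / 48.5 = 9/194 ≈ 0.046392
(79 - 48.5)^2 / 48.5 = 930.25 / 48.5 = 3721/194 ≈ 19.180412
(45 - 48.5)^2 / 48.5 = 12.25 / 48.5 = 49/194 ≈ 0.252577
(20 - 48.5)^2 / 48.5 = 812.25 / 48.5 = 3249/194 ≈ 16.747423
chi2 = 3514/97 ≈ 36.226804

36.2268


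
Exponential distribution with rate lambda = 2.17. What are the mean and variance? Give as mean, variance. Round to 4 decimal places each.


mean = 1/lam, var = 1/lam^2
mean = 1 / 2.17 = 100/217 ≈ 0.460829
lam^2 = 2.17^2 = 4.7089
var = 1 / 4.7089 ≈ 0.212364

0.4608, 0.2124


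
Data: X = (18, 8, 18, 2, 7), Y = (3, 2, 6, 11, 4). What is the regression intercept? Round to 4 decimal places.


a = ybar - b*xbar, where b = sum((xi-xbar)(yi-ybar)) / sum((xi-xbar)^2)
n = 5, xbar = 53/5 = 10.6, ybar = 26/5 = 5.2
Sxy = sum((xi-xbar)(yi-ybar)) = -47.6
Sxx = sum((xi-xbar)^2) = 203.2
b = Sxy / Sxx = -119/508 ≈ -0.234252
a = 5.2 - (-0.234252) * 10.6 = 3903/508 ≈ 7.683071

7.6831


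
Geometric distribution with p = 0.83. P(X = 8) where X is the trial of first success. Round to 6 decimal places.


P = (1-p)^(k-1) * p
(1-p)^(k-1) = 0.17^7 ≈ 0.000004103387
P = 0.000004103387 * 0.83 ≈ 0.000003405811

0.000003


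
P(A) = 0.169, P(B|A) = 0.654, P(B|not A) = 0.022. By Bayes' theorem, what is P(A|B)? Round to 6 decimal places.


P(A|B) = P(B|A)*P(A) / P(B), P(B) = P(B|A)*P(A) + P(B|not A)*P(not A)
P(B|A)*P(A) = 0.654 * 0.169 = 0.110526
P(B|not A)*P(not A) = 0.022 * 0.831 = 0.018282
P(B) = 0.110526 + 0.018282 = 0.128808
P(A|B) = 0.110526 / 0.128808 ≈ 0.85806782

0.858068


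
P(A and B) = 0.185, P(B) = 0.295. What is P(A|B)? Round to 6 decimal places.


P(A|B) = P(A and B) / P(B) = 0.185 / 0.295 = 37/59 ≈ 0.62711864

0.627119


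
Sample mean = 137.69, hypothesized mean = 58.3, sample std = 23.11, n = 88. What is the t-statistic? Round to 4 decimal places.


t = (xbar - mu0) / (s/sqrt(n))
xbar - mu0 = 137.69 - 58.3 = 79.39
sqrt(88) ≈ 9.38083152
s/sqrt(n) = 23.11 / 9.38083152 ≈ 2.46353428
t = 79.39 / 2.46353428 ≈ 32.226059

32.2261


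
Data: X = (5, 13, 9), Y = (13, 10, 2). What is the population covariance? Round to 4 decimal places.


Cov = (1/n)*sum((xi-xbar)(yi-ybar))
n = 3, xbar = 27/3 = 9, ybar = 25/3 ≈ 8.333333
sum((xi-xbar)(yi-ybar)) = -12
Cov = -12 / 3 = -4

-4.0000


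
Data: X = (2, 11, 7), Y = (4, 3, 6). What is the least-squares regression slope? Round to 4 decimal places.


b = sum((xi-xbar)(yi-ybar)) / sum((xi-xbar)^2)
n = 3, xbar = 20/3 ≈ 6.666667, ybar = 13/3 ≈ 4.333333
Sxy = sum((xi-xbar)(yi-ybar)) = -11/3 ≈ -3.666667
Sxx = sum((xi-xbar)^2) = 122/3 ≈ 40.666667
b = Sxy / Sxx = -11/122 ≈ -0.090164

-0.0902


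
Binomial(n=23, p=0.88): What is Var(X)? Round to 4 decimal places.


Var = n*p*(1-p) = 23 * 0.88 * 0.12 = 2.4288

2.4288


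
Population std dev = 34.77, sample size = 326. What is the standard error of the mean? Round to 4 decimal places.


SE = sigma / sqrt(n)
sqrt(326) ≈ 18.055470
SE = 34.77 / 18.055470 ≈ 1.925732

1.9257


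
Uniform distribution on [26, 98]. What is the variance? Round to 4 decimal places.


Var = (b-a)^2 / 12
(b-a)^2 = (98 - 26)^2 = 5184
Var = 5184/12 = 432

432.0000


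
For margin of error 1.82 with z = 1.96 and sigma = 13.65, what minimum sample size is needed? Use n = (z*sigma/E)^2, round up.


z*sigma/E = 1.96 * 13.65 / 1.82 = 14.7
(z*sigma/E)^2 = 216.09
round up: n = 217

217


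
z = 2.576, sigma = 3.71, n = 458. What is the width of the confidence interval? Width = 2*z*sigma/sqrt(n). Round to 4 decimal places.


width = 2*z*sigma/sqrt(n)
2*z*sigma = 2 * 2.576 * 3.71 = 19.11392
sqrt(458) ≈ 21.400935
width = 19.11392 / 21.400935 ≈ 0.893135

0.8931


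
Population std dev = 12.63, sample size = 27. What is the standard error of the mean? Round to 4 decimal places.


SE = sigma / sqrt(n)
sqrt(27) ≈ 5.196152
SE = 12.63 / 5.196152 ≈ 2.430645

2.4306


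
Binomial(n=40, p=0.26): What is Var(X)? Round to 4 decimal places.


Var = n*p*(1-p) = 40 * 0.26 * 0.74 = 7.696

7.6960


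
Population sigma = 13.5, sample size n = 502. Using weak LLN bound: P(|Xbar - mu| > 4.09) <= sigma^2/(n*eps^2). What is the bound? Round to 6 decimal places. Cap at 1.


bound = min(1, sigma^2/(n*eps^2))
sigma^2 = 13.5^2 = 182.25
n*eps^2 = 502 * 4.09^2 = 502 * 16.7281 = 8397.5062
sigma^2/(n*eps^2) = 182.25 / 8397.5062 ≈ 0.02170287

0.021703


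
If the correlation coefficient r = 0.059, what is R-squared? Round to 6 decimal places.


R^2 = r^2 = (0.059)^2 = 0.003481

0.003481


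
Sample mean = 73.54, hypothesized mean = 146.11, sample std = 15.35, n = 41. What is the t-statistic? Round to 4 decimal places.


t = (xbar - mu0) / (s/sqrt(n))
xbar - mu0 = 73.54 - 146.11 = -72.57
sqrt(41) ≈ 6.40312424
s/sqrt(n) = 15.35 / 6.40312424 ≈ 2.39726724
t = -72.57 / 2.39726724 ≈ -30.271969

-30.2720


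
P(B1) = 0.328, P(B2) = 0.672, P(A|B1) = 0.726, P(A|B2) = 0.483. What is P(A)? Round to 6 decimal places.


P(A) = P(A|B1)*P(B1) + P(A|B2)*P(B2)
P(A|B1)*P(B1) = 0.726 * 0.328 = 0.238128
P(A|B2)*P(B2) = 0.483 * 0.672 = 0.324576
P(A) = 0.238128 + 0.324576 = 0.562704

0.562704


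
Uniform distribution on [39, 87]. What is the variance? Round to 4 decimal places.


Var = (b-a)^2 / 12
(b-a)^2 = (87 - 39)^2 = 2304
Var = 2304/12 = 192

192.0000


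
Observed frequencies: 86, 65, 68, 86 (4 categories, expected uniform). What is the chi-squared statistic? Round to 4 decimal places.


chi2 = sum((O-E)^2/E), E = total/4
total = 305, E = 305/4 = 76.25
(86 - 76.25)^2 / 76.25 = 95.0625 / 76.25 = 1521/1220 ≈ 1.246721
(65 - 76.25)^2 / 76.25 = 126.5625 / 76.25 = 405/244 ≈ 1.659836
(68 - 76.25)^2 / 76.25 = 68.0625 / 76.25 = 1089/1220 ≈ 0.892623
(86 - 76.25)^2 / 76.25 = 95.0625 / 76.25 = 1521/1220 ≈ 1.246721
chi2 = 1539/305 ≈ 5.045902

5.0459


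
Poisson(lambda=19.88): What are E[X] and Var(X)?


E[X] = Var(X) = lambda = 19.88

19.88, 19.88


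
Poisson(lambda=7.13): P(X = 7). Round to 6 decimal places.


P = e^(-lam) * lam^k / k!
e^(-7.13) ≈ 0.0008007194
lam^k = 7.13^7 ≈ 936756.486386
k! = 7! = 5040
P = 0.0008007194 * 936756.486386 / 5040 ≈ 0.148825

0.148825


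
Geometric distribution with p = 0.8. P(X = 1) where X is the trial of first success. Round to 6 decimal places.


P = (1-p)^(k-1) * p
(1-p)^(k-1) = 0.2^0 = 1
P = 1 * 0.8 = 0.8

0.800000


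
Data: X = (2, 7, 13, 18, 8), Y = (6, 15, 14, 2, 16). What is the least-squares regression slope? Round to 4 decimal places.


b = sum((xi-xbar)(yi-ybar)) / sum((xi-xbar)^2)
n = 5, xbar = 48/5 = 9.6, ybar = 53/5 = 10.6
Sxy = sum((xi-xbar)(yi-ybar)) = -45.8
Sxx = sum((xi-xbar)^2) = 149.2
b = Sxy / Sxx = -229/746 ≈ -0.306971

-0.3070


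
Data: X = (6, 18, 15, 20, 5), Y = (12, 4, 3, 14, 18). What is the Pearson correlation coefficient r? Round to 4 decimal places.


r = sum((xi-xbar)(yi-ybar)) / sqrt(sum((xi-xbar)^2) * sum((yi-ybar)^2))
n = 5, xbar = 64/5 = 12.8, ybar = 51/5 = 10.2
Sxy = sum((xi-xbar)(yi-ybar)) = -93.8
Sxx = sum((xi-xbar)^2) = 190.8
Syy = sum((yi-ybar)^2) = 168.8
sqrt(Sxx*Syy) ≈ 179.463200
r = Sxy / sqrt(Sxx*Syy) = -93.8 / 179.463200 ≈ -0.522670

-0.5227


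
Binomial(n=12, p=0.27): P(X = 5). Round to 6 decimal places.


P = C(n,k) * p^k * (1-p)^(n-k)
C(12,5) = 792
p^k = 0.27^5 ≈ 0.001434891
(1-p)^(n-k) = 0.73^7 ≈ 0.1104740
P = 792 * 0.001434891 * 0.1104740 ≈ 0.125546

0.125546


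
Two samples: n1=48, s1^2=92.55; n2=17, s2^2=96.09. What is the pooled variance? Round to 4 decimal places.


sp^2 = ((n1-1)*s1^2 + (n2-1)*s2^2)/(n1+n2-2)
(n1-1)*s1^2 = 47 * 92.55 = 4349.85
(n2-1)*s2^2 = 16 * 96.09 = 1537.44
numerator = 4349.85 + 1537.44 = 5887.29
n1+n2-2 = 63
sp^2 = 5887.29 / 63 = 196243/2100 ≈ 93.449048

93.4490


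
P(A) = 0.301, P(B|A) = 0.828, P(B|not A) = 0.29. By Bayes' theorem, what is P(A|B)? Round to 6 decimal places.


P(A|B) = P(B|A)*P(A) / P(B), P(B) = P(B|A)*P(A) + P(B|not A)*P(not A)
P(B|A)*P(A) = 0.828 * 0.301 = 0.249228
P(B|not A)*P(not A) = 0.29 * 0.699 = 0.20271
P(B) = 0.249228 + 0.20271 = 0.451938
P(A|B) = 0.249228 / 0.451938 ≈ 0.55146502

0.551465


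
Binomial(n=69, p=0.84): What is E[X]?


E[X] = n*p = 69 * 0.84 = 57.96

57.96


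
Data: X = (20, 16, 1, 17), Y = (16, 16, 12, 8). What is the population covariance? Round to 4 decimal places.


Cov = (1/n)*sum((xi-xbar)(yi-ybar))
n = 4, xbar = 54/4 = 13.5, ybar = 52/4 = 13
sum((xi-xbar)(yi-ybar)) = 22
Cov = 22 / 4 = 5.5

5.5000


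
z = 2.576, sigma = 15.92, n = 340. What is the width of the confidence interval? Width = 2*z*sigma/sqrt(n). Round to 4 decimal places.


width = 2*z*sigma/sqrt(n)
2*z*sigma = 2 * 2.576 * 15.92 = 82.01984
sqrt(340) ≈ 18.439089
width = 82.01984 / 18.439089 ≈ 4.448150

4.4482


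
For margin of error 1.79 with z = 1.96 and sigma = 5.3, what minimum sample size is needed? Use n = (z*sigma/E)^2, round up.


z*sigma/E = 1.96 * 5.3 / 1.79 = 5194/895 ≈ 5.803352
(z*sigma/E)^2 ≈ 33.678894
round up: n = 34

34


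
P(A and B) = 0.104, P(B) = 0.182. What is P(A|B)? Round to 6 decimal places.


P(A|B) = P(A and B) / P(B) = 0.104 / 0.182 = 4/7 ≈ 0.57142857

0.571429


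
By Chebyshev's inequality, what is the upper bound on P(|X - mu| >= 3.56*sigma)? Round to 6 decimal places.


P <= 1/k^2
k^2 = 3.56^2 = 12.6736
1/k^2 = 1 / 12.6736 = 625/7921 ≈ 0.07890418

0.078904


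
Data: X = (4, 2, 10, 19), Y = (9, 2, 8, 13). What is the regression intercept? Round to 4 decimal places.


a = ybar - b*xbar, where b = sum((xi-xbar)(yi-ybar)) / sum((xi-xbar)^2)
n = 4, xbar = 35/4 = 8.75, ybar = 32/4 = 8
Sxy = sum((xi-xbar)(yi-ybar)) = 87
Sxx = sum((xi-xbar)^2) = 174.75
b = Sxy / Sxx = 116/233 ≈ 0.497854
a = 8 - 0.497854 * 8.75 = 849/233 ≈ 3.643777

3.6438


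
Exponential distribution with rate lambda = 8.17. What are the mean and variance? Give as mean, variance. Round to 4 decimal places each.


mean = 1/lam, var = 1/lam^2
mean = 1 / 8.17 = 100/817 ≈ 0.122399
lam^2 = 8.17^2 = 66.7489
var = 1 / 66.7489 ≈ 0.014982

0.1224, 0.0150


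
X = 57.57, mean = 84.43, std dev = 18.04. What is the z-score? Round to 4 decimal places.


z = (X - mu) / sigma
X - mu = 57.57 - 84.43 = -26.86
z = -26.86 / 18.04 = -1343/902 ≈ -1.488914

-1.4889


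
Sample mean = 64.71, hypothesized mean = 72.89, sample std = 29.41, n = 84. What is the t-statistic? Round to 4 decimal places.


t = (xbar - mu0) / (s/sqrt(n))
xbar - mu0 = 64.71 - 72.89 = -8.18
sqrt(84) ≈ 9.16515139
s/sqrt(n) = 29.41 / 9.16515139 ≈ 3.20889408
t = -8.18 / 3.20889408 ≈ -2.549165

-2.5492


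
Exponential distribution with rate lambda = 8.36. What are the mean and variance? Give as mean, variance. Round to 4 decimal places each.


mean = 1/lam, var = 1/lam^2
mean = 1 / 8.36 = 25/209 ≈ 0.119617
lam^2 = 8.36^2 = 69.8896
var = 1 / 69.8896 ≈ 0.014308

0.1196, 0.0143


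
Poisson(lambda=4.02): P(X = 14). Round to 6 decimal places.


P = e^(-lam) * lam^k / k!
e^(-4.02) ≈ 0.01795296
lam^k = 4.02^14 ≈ 287849012.027647
k! = 14! = 87178291200
P = 0.01795296 * 287849012.027647 / 87178291200 ≈ 0.000059

0.000059


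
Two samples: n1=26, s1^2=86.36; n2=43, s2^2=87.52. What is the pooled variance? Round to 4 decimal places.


sp^2 = ((n1-1)*s1^2 + (n2-1)*s2^2)/(n1+n2-2)
(n1-1)*s1^2 = 25 * 86.36 = 2159
(n2-1)*s2^2 = 42 * 87.52 = 3675.84
numerator = 2159 + 3675.84 = 5834.84
n1+n2-2 = 67
sp^2 = 5834.84 / 67 = 145871/1675 ≈ 87.087164

87.0872


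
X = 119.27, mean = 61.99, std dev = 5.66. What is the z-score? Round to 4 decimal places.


z = (X - mu) / sigma
X - mu = 119.27 - 61.99 = 57.28
z = 57.28 / 5.66 = 2864/283 ≈ 10.120141

10.1201


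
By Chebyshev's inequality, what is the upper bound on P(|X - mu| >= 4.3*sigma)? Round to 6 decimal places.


P <= 1/k^2
k^2 = 4.3^2 = 18.49
1/k^2 = 1 / 18.49 = 100/1849 ≈ 0.05408329

0.054083


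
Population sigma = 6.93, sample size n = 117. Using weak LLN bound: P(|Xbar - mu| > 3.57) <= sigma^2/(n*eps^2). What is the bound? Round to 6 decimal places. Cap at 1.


bound = min(1, sigma^2/(n*eps^2))
sigma^2 = 6.93^2 = 48.0249
n*eps^2 = 117 * 3.57^2 = 117 * 12.7449 = 1491.1533
sigma^2/(n*eps^2) = 48.0249 / 1491.1533 = 121/3757 ≈ 0.03220655

0.032207


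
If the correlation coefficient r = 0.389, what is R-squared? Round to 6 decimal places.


R^2 = r^2 = (0.389)^2 = 0.151321

0.151321


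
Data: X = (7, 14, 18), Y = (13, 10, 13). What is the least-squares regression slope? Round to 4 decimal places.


b = sum((xi-xbar)(yi-ybar)) / sum((xi-xbar)^2)
n = 3, xbar = 39/3 = 13, ybar = 36/3 = 12
Sxy = sum((xi-xbar)(yi-ybar)) = -3
Sxx = sum((xi-xbar)^2) = 62
b = Sxy / Sxx = -3/62 ≈ -0.048387

-0.0484


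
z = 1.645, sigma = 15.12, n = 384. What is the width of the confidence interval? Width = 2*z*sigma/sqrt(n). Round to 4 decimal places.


width = 2*z*sigma/sqrt(n)
2*z*sigma = 2 * 1.645 * 15.12 = 49.7448
sqrt(384) ≈ 19.595918
width = 49.7448 / 19.595918 ≈ 2.538529

2.5385


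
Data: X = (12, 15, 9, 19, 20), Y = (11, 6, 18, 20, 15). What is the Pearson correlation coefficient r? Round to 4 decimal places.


r = sum((xi-xbar)(yi-ybar)) / sqrt(sum((xi-xbar)^2) * sum((yi-ybar)^2))
n = 5, xbar = 75/5 = 15, ybar = 70/5 = 14
Sxy = sum((xi-xbar)(yi-ybar)) = 14
Sxx = sum((xi-xbar)^2) = 86
Syy = sum((yi-ybar)^2) = 126
sqrt(Sxx*Syy) ≈ 104.096109
r = Sxy / sqrt(Sxx*Syy) = 14 / 104.096109 ≈ 0.134491

0.1345


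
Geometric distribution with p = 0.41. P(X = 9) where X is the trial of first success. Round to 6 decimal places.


P = (1-p)^(k-1) * p
(1-p)^(k-1) = 0.59^8 ≈ 0.01468304
P = 0.01468304 * 0.41 ≈ 0.006020048

0.006020


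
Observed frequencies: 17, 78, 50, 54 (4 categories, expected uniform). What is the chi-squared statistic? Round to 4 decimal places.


chi2 = sum((O-E)^2/E), E = total/4
total = 199, E = 199/4 = 49.75
(17 - 49.75)^2 / 49.75 = 1072.5625 / 49.75 = 17161/796 ≈ 21.559045
(78 - 49.75)^2 / 49.75 = 798.0625 / 49.75 = 12769/796 ≈ 16.041457
(50 - 49.75)^2 / 49.75 = 0.0625 / 49.75 = 1/796 ≈ 0.001256
(54 - 49.75)^2 / 49.75 = 18.0625 / 49.75 = 289/796 ≈ 0.363065
chi2 = 7555/199 ≈ 37.964824

37.9648


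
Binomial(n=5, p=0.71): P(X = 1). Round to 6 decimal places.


P = C(n,k) * p^k * (1-p)^(n-k)
C(5,1) = 5
p^k = 0.71^1 = 0.71
(1-p)^(n-k) = 0.29^4 = 0.00707281
P = 5 * 0.71 * 0.00707281 ≈ 0.025108

0.025108


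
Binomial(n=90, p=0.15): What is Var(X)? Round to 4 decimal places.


Var = n*p*(1-p) = 90 * 0.15 * 0.85 = 11.475

11.4750


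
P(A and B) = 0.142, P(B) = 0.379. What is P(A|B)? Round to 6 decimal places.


P(A|B) = P(A and B) / P(B) = 0.142 / 0.379 = 142/379 ≈ 0.37467018

0.374670


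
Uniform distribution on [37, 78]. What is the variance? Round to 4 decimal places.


Var = (b-a)^2 / 12
(b-a)^2 = (78 - 37)^2 = 1681
Var = 1681/12 ≈ 140.083333

140.0833


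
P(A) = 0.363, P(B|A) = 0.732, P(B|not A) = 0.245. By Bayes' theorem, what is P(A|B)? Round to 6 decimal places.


P(A|B) = P(B|A)*P(A) / P(B), P(B) = P(B|A)*P(A) + P(B|not A)*P(not A)
P(B|A)*P(A) = 0.732 * 0.363 = 0.265716
P(B|not A)*P(not A) = 0.245 * 0.637 = 0.156065
P(B) = 0.265716 + 0.156065 = 0.421781
P(A|B) = 0.265716 / 0.421781 ≈ 0.62998570

0.629986


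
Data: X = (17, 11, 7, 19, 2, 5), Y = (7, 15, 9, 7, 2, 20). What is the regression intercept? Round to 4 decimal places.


a = ybar - b*xbar, where b = sum((xi-xbar)(yi-ybar)) / sum((xi-xbar)^2)
n = 6, xbar = 61/6 ≈ 10.166667, ybar = 60/6 = 10
Sxy = sum((xi-xbar)(yi-ybar)) = -26
Sxx = sum((xi-xbar)^2) = 1373/6 ≈ 228.833333
b = Sxy / Sxx = -156/1373 ≈ -0.113620
a = 10 - (-0.113620) * 10.166667 = 15316/1373 ≈ 11.155135

11.1551


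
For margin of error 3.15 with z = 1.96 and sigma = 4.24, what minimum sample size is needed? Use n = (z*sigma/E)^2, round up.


z*sigma/E = 1.96 * 4.24 / 3.15 = 2968/1125 ≈ 2.638222
(z*sigma/E)^2 ≈ 6.960216
round up: n = 7

7


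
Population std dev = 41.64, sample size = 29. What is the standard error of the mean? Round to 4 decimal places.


SE = sigma / sqrt(n)
sqrt(29) ≈ 5.385165
SE = 41.64 / 5.385165 ≈ 7.732354

7.7324


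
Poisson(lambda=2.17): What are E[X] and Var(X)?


E[X] = Var(X) = lambda = 2.17

2.17, 2.17


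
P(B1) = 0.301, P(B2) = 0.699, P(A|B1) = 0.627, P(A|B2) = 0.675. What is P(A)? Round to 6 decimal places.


P(A) = P(A|B1)*P(B1) + P(A|B2)*P(B2)
P(A|B1)*P(B1) = 0.627 * 0.301 = 0.188727
P(A|B2)*P(B2) = 0.675 * 0.699 = 0.471825
P(A) = 0.188727 + 0.471825 = 0.660552

0.660552


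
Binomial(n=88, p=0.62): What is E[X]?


E[X] = n*p = 88 * 0.62 = 54.56

54.56


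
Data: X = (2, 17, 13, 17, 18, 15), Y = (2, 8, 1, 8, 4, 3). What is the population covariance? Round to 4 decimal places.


Cov = (1/n)*sum((xi-xbar)(yi-ybar))
n = 6, xbar = 82/6 = 41/3 ≈ 13.666667, ybar = 26/6 = 13/3 ≈ 4.333333
sum((xi-xbar)(yi-ybar)) = 152/3 ≈ 50.666667
Cov = 50.666667 / 6 = 76/9 ≈ 8.444444

8.4444


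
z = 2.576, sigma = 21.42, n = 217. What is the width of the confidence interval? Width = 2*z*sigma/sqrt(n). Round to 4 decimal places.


width = 2*z*sigma/sqrt(n)
2*z*sigma = 2 * 2.576 * 21.42 = 110.35584
sqrt(217) ≈ 14.730920
width = 110.35584 / 14.730920 ≈ 7.491443

7.4914
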